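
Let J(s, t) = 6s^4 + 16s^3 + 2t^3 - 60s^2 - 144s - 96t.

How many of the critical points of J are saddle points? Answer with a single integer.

J separates as a function of s plus a function of t, so ∇J=0 decouples.
∂J/∂s = 24(s - 2)(s + 1)(s + 3) = 0 at s ∈ {-3, -1, 2}; ∂J/∂t = 6(t - 4)(t + 4) = 0 at t ∈ {-4, 4}.
The Hessian is diagonal: diag(J_ss, J_tt). Second derivatives: J_ss(-3)=240, J_ss(-1)=-144, J_ss(2)=360; J_tt(-4)=-48, J_tt(4)=48.
Saddle points occur where the two diagonal entries have opposite signs: (-3, -4), (-1, 4), (2, -4). Count: 3.

3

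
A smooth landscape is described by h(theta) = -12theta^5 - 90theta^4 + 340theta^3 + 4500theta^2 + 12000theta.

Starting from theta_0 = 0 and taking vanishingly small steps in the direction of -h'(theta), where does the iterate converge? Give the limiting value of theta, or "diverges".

h'(theta) = -60(theta - 5)(theta + 2)(theta + 4)(theta + 5), so h'(0) = 12000.
Gradient descent moves in the -h' direction, i.e. theta is decreasing.
The nearest critical point in that direction is theta = -2, where h'' = 2520 > 0 (a local minimum). The iterate converges there.

-2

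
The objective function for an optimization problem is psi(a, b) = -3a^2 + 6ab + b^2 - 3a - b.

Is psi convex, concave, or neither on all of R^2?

psi is quadratic, so its Hessian is the constant matrix H = [[-6, 6], [6, 2]].
det(H) = -48, tr(H) = -4.
det(H) < 0, so H is indefinite: neither convex nor concave.

neither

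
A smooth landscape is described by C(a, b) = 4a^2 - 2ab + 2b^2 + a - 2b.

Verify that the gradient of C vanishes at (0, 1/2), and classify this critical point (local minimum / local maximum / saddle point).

∇C = (8a - 2b + 1, -2a + 4b - 2); substituting (0, 1/2) gives ∇C = (0, 0), so (0, 1/2) is indeed a critical point.
The Hessian of C is constant: H = [[8, -2], [-2, 4]].
det(H) = 8·4 − (-2)² = 28.
det(H) > 0 and tr(H) = 12 > 0, so H is positive definite and the point is a local minimum.

local minimum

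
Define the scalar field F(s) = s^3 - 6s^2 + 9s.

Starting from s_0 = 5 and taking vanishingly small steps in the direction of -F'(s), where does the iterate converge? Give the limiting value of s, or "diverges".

3

F'(s) = 3(s - 3)(s - 1), so F'(5) = 24.
Gradient descent moves in the -F' direction, i.e. s is decreasing.
The nearest critical point in that direction is s = 3, where F'' = 6 > 0 (a local minimum). The iterate converges there.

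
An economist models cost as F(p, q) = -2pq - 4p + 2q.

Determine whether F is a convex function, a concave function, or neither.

neither

F is quadratic, so its Hessian is the constant matrix H = [[0, -2], [-2, 0]].
det(H) = -4, tr(H) = 0.
det(H) < 0, so H is indefinite: neither convex nor concave.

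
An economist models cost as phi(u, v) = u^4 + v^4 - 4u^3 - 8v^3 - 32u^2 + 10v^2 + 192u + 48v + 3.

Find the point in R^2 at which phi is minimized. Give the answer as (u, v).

phi(u,v) separates as P(u) + Q(v) + 3, so its minimum is min P + min Q + 3.
P'(u) = 4(u - 4)(u - 3)(u + 4) vanishes at u ∈ {-4, 3, 4}; Q'(v) = 4(v - 4)(v - 3)(v + 1) vanishes at v ∈ {-1, 3, 4}.
Local minima of P (where P''>0): P(-4)=-768, P(4)=256. Local minima of Q: Q(-1)=-29, Q(4)=96.
So the global minimum of phi is P(-4) + Q(-1) + 3 = -768 − 29 + 3 = -794, attained at (-4, -1).

(-4, -1)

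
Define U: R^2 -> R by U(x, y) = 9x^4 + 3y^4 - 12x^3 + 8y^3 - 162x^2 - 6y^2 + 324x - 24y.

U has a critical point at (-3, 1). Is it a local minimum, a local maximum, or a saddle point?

The mixed partial ∂²U/∂x∂y is 0, so the Hessian at any point is diag(U_xx, U_yy) = diag(36(3x^2 - 2x - 9), 12(3y^2 + 4y - 1)).
At (-3, 1): H = diag(864, 72).
Both eigenvalues are positive, so H is positive definite: a local minimum.

local minimum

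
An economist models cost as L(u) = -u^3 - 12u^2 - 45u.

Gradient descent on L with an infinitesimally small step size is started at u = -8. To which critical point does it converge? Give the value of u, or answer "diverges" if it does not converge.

-5

L'(u) = -3(u + 3)(u + 5), so L'(-8) = -45.
Gradient descent moves in the -L' direction, i.e. u is increasing.
The nearest critical point in that direction is u = -5, where L'' = 6 > 0 (a local minimum). The iterate converges there.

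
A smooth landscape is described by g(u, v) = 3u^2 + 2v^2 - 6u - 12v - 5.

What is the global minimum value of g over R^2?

g(u,v) separates as P(u) + Q(v) − 5, so its minimum is min P + min Q − 5.
P'(u) = 6u - 6 vanishes at u ∈ {1}; Q'(v) = 4v - 12 vanishes at v ∈ {3}.
Local minima of P (where P''>0): P(1)=-3. Local minima of Q: Q(3)=-18.
So the global minimum of g is P(1) + Q(3) − 5 = -3 − 18 − 5 = -26, attained at (1, 3).

-26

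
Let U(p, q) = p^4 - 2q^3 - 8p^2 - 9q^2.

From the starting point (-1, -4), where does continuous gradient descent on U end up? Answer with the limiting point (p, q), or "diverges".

U is separable, so gradient descent decouples: p follows -∂U/∂p, q follows -∂U/∂q.
∂U/∂p = 4p(p - 2)(p + 2); at p=-1 this is 12, so p decreases.
∂U/∂q = -6q(q + 3); at q=-4 this is -24, so q increases.
p converges to its nearest critical value -2 (a local min of the p-part); q converges to -3. The iterate converges to (-2, -3).

(-2, -3)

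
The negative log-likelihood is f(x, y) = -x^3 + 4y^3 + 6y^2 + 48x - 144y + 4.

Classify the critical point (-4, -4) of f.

The mixed partial ∂²f/∂x∂y is 0, so the Hessian at any point is diag(f_xx, f_yy) = diag(-6x, 12(2y + 1)).
At (-4, -4): H = diag(24, -84).
The eigenvalues have opposite signs, so H is indefinite: a saddle point.

saddle point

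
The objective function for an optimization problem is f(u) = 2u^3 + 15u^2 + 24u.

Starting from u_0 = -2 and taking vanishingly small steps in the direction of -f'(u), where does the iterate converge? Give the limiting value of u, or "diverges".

f'(u) = 6(u + 1)(u + 4), so f'(-2) = -12.
Gradient descent moves in the -f' direction, i.e. u is increasing.
The nearest critical point in that direction is u = -1, where f'' = 18 > 0 (a local minimum). The iterate converges there.

-1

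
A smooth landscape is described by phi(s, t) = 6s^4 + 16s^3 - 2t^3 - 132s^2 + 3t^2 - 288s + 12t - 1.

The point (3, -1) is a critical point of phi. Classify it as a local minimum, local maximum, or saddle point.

local minimum

The mixed partial ∂²phi/∂s∂t is 0, so the Hessian at any point is diag(phi_ss, phi_tt) = diag(24(3s^2 + 4s - 11), 6(-2t + 1)).
At (3, -1): H = diag(672, 18).
Both eigenvalues are positive, so H is positive definite: a local minimum.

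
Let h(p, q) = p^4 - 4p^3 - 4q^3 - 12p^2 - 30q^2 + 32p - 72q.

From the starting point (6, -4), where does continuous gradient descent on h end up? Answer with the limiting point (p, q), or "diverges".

(4, -3)

h is separable, so gradient descent decouples: p follows -∂h/∂p, q follows -∂h/∂q.
∂h/∂p = 4(p - 4)(p - 1)(p + 2); at p=6 this is 320, so p decreases.
∂h/∂q = -12(q + 2)(q + 3); at q=-4 this is -24, so q increases.
p converges to its nearest critical value 4 (a local min of the p-part); q converges to -3. The iterate converges to (4, -3).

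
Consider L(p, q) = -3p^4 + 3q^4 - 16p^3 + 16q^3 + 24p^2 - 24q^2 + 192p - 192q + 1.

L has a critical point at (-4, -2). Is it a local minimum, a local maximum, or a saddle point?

local maximum

The mixed partial ∂²L/∂p∂q is 0, so the Hessian at any point is diag(L_pp, L_qq) = diag(12(-3p^2 - 8p + 4), 12(3q^2 + 8q - 4)).
At (-4, -2): H = diag(-144, -96).
Both eigenvalues are negative, so H is negative definite: a local maximum.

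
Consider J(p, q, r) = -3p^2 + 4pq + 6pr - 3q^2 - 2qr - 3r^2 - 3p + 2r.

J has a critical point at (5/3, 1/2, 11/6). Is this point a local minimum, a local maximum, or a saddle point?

saddle point

The Hessian is constant: H = [[-6, 4, 6], [4, -6, -2], [6, -2, -6]].
Leading principal minors: Δ₁ = -6, Δ₂ = 20, Δ₃ = 24.
The minors fit neither the all-positive nor the alternating-sign pattern, so H is indefinite: a saddle point.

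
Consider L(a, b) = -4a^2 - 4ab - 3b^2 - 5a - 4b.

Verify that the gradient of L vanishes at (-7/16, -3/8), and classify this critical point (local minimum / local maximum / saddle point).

local maximum

∇L = (-8a - 4b - 5, -4a - 6b - 4); substituting (-7/16, -3/8) gives ∇L = (0, 0), so (-7/16, -3/8) is indeed a critical point.
The Hessian of L is constant: H = [[-8, -4], [-4, -6]].
det(H) = (-8)·(-6) − (-4)² = 32.
det(H) > 0 and tr(H) = -14 < 0, so H is negative definite and the point is a local maximum.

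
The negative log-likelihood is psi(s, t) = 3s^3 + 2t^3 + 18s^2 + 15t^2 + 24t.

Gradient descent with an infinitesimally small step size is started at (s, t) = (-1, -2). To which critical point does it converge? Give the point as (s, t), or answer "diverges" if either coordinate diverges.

(0, -1)

psi is separable, so gradient descent decouples: s follows -∂psi/∂s, t follows -∂psi/∂t.
∂psi/∂s = 9s(s + 4); at s=-1 this is -27, so s increases.
∂psi/∂t = 6(t + 1)(t + 4); at t=-2 this is -12, so t increases.
s converges to its nearest critical value 0 (a local min of the s-part); t converges to -1. The iterate converges to (0, -1).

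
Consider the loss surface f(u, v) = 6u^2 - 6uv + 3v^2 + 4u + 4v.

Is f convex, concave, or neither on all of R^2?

convex

f is quadratic, so its Hessian is the constant matrix H = [[12, -6], [-6, 6]].
det(H) = 36, tr(H) = 18.
det(H) > 0 and tr(H) > 0, so H is positive definite everywhere: convex.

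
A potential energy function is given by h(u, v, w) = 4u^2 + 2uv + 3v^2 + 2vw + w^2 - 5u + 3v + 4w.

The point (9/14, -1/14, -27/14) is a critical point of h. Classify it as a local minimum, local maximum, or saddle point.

local minimum

The Hessian is constant: H = [[8, 2, 0], [2, 6, 2], [0, 2, 2]].
Leading principal minors: Δ₁ = 8, Δ₂ = 44, Δ₃ = 56.
All leading minors are positive, so H is positive definite: a local minimum.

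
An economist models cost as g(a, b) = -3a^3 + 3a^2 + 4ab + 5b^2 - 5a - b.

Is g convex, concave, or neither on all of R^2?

The term -3a^3 is cubic, so the Hessian is not constant.
∂²g/∂a² = -18a + 6, which takes both signs as a varies (negative for sufficiently large a). A diagonal entry of the Hessian changing sign means the Hessian is neither positive- nor negative-semidefinite on all of R^2.

neither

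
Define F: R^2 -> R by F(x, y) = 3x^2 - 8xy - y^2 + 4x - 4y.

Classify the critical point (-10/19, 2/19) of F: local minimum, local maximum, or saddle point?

The Hessian of F is constant: H = [[6, -8], [-8, -2]].
det(H) = 6·(-2) − (-8)² = -76.
Since det(H) < 0, H is indefinite and the critical point is a saddle point.

saddle point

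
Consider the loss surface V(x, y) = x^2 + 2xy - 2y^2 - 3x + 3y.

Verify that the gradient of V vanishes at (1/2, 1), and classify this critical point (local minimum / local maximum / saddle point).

∇V = (2x + 2y - 3, 2x - 4y + 3); substituting (1/2, 1) gives ∇V = (0, 0), so (1/2, 1) is indeed a critical point.
The Hessian of V is constant: H = [[2, 2], [2, -4]].
det(H) = 2·(-4) − 2² = -12.
Since det(H) < 0, H is indefinite and the critical point is a saddle point.

saddle point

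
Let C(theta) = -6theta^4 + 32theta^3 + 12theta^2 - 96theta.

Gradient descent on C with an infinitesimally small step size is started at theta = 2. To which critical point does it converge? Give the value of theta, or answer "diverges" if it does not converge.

C'(theta) = -24(theta - 4)(theta - 1)(theta + 1), so C'(2) = 144.
Gradient descent moves in the -C' direction, i.e. theta is decreasing.
The nearest critical point in that direction is theta = 1, where C'' = 144 > 0 (a local minimum). The iterate converges there.

1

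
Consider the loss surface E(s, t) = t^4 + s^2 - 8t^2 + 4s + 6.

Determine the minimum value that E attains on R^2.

E(s,t) separates as P(s) + Q(t) + 6, so its minimum is min P + min Q + 6.
P'(s) = 2s + 4 vanishes at s ∈ {-2}; Q'(t) = 4t(t - 2)(t + 2) vanishes at t ∈ {-2, 0, 2}.
Local minima of P (where P''>0): P(-2)=-4. Local minima of Q: Q(-2)=-16, Q(2)=-16.
So the global minimum of E is P(-2) + Q(-2) + 6 = -4 − 16 + 6 = -14, attained at (-2, -2).

-14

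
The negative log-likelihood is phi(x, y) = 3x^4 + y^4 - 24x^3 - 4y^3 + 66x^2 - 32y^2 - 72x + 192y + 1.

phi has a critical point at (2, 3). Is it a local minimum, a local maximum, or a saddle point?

local maximum

The mixed partial ∂²phi/∂x∂y is 0, so the Hessian at any point is diag(phi_xx, phi_yy) = diag(12(3x^2 - 12x + 11), 4(3y^2 - 6y - 16)).
At (2, 3): H = diag(-12, -28).
Both eigenvalues are negative, so H is negative definite: a local maximum.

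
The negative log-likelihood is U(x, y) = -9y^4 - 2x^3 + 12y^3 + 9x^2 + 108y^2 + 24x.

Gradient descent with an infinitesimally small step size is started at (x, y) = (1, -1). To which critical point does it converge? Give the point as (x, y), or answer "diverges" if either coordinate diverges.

U is separable, so gradient descent decouples: x follows -∂U/∂x, y follows -∂U/∂y.
∂U/∂x = -6(x - 4)(x + 1); at x=1 this is 36, so x decreases.
∂U/∂y = -36y(y - 3)(y + 2); at y=-1 this is -144, so y increases.
x converges to its nearest critical value -1 (a local min of the x-part); y converges to 0. The iterate converges to (-1, 0).

(-1, 0)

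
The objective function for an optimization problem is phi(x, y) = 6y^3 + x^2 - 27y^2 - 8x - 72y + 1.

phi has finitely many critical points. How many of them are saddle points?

1

phi separates as a function of x plus a function of y, so ∇phi=0 decouples.
∂phi/∂x = 2(x - 4) = 0 at x ∈ {4}; ∂phi/∂y = 18(y - 4)(y + 1) = 0 at y ∈ {-1, 4}.
The Hessian is diagonal: diag(phi_xx, phi_yy). Second derivatives: phi_xx(4)=2; phi_yy(-1)=-90, phi_yy(4)=90.
Saddle points occur where the two diagonal entries have opposite signs: (4, -1). Count: 1.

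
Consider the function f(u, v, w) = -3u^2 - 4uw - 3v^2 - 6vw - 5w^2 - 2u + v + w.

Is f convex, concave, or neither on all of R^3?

f is quadratic, so its Hessian is the constant matrix H = [[-6, 0, -4], [0, -6, -6], [-4, -6, -10]].
Leading principal minors: -6, 36, -48.
Signs alternate −, +, − ⇒ H ≺ 0 ⇒ concave.

concave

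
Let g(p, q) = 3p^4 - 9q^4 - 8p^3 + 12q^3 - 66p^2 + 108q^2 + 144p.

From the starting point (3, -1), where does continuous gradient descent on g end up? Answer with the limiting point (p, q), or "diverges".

(4, 0)

g is separable, so gradient descent decouples: p follows -∂g/∂p, q follows -∂g/∂q.
∂g/∂p = 12(p - 4)(p - 1)(p + 3); at p=3 this is -144, so p increases.
∂g/∂q = -36q(q - 3)(q + 2); at q=-1 this is -144, so q increases.
p converges to its nearest critical value 4 (a local min of the p-part); q converges to 0. The iterate converges to (4, 0).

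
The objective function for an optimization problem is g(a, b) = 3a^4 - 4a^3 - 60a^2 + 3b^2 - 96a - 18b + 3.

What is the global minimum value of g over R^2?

g(a,b) separates as P(a) + Q(b) + 3, so its minimum is min P + min Q + 3.
P'(a) = 12(a - 4)(a + 1)(a + 2) vanishes at a ∈ {-2, -1, 4}; Q'(b) = 6b - 18 vanishes at b ∈ {3}.
Local minima of P (where P''>0): P(-2)=32, P(4)=-832. Local minima of Q: Q(3)=-27.
So the global minimum of g is P(4) + Q(3) + 3 = -832 − 27 + 3 = -856, attained at (4, 3).

-856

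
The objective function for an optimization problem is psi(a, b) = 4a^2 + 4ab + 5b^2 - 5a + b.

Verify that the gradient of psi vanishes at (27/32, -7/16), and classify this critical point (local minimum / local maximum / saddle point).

local minimum

∇psi = (8a + 4b - 5, 4a + 10b + 1); substituting (27/32, -7/16) gives ∇psi = (0, 0), so (27/32, -7/16) is indeed a critical point.
The Hessian of psi is constant: H = [[8, 4], [4, 10]].
det(H) = 8·10 − 4² = 64.
det(H) > 0 and tr(H) = 18 > 0, so H is positive definite and the point is a local minimum.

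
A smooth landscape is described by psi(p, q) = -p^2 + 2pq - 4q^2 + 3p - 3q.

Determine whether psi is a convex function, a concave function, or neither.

psi is quadratic, so its Hessian is the constant matrix H = [[-2, 2], [2, -8]].
det(H) = 12, tr(H) = -10.
det(H) > 0 and tr(H) < 0, so H is negative definite everywhere: concave.

concave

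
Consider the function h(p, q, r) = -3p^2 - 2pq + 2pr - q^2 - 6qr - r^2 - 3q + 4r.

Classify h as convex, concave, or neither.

neither

h is quadratic, so its Hessian is the constant matrix H = [[-6, -2, 2], [-2, -2, -6], [2, -6, -2]].
Leading principal minors: -6, 8, 256.
Neither pattern holds ⇒ H is indefinite ⇒ neither convex nor concave.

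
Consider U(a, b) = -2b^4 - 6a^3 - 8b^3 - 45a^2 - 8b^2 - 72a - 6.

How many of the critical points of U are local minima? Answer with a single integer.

U separates as a function of a plus a function of b, so ∇U=0 decouples.
∂U/∂a = -18(a + 1)(a + 4) = 0 at a ∈ {-4, -1}; ∂U/∂b = -8b(b + 1)(b + 2) = 0 at b ∈ {-2, -1, 0}.
The Hessian is diagonal: diag(U_aa, U_bb). Second derivatives: U_aa(-4)=54, U_aa(-1)=-54; U_bb(-2)=-16, U_bb(-1)=8, U_bb(0)=-16.
Local minima occur where both diagonal entries positive: (-4, -1). Count: 1.

1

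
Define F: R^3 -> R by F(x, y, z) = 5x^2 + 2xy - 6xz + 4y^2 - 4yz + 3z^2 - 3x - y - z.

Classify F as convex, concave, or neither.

F is quadratic, so its Hessian is the constant matrix H = [[10, 2, -6], [2, 8, -4], [-6, -4, 6]].
Leading principal minors: 10, 76, 104.
All positive ⇒ H ≻ 0 ⇒ convex.

convex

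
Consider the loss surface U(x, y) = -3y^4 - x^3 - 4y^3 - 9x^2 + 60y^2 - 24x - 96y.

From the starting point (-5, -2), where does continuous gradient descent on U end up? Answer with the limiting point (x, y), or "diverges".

(-4, 1)

U is separable, so gradient descent decouples: x follows -∂U/∂x, y follows -∂U/∂y.
∂U/∂x = -3(x + 2)(x + 4); at x=-5 this is -9, so x increases.
∂U/∂y = -12(y - 2)(y - 1)(y + 4); at y=-2 this is -288, so y increases.
x converges to its nearest critical value -4 (a local min of the x-part); y converges to 1. The iterate converges to (-4, 1).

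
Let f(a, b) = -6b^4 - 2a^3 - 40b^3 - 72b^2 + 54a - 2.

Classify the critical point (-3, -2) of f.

local minimum

The mixed partial ∂²f/∂a∂b is 0, so the Hessian at any point is diag(f_aa, f_bb) = diag(-12a, -24(3b^2 + 10b + 6)).
At (-3, -2): H = diag(36, 48).
Both eigenvalues are positive, so H is positive definite: a local minimum.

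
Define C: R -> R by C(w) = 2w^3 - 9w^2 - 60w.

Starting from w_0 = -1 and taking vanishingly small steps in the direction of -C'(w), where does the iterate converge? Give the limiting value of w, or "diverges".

C'(w) = 6(w - 5)(w + 2), so C'(-1) = -36.
Gradient descent moves in the -C' direction, i.e. w is increasing.
The nearest critical point in that direction is w = 5, where C'' = 42 > 0 (a local minimum). The iterate converges there.

5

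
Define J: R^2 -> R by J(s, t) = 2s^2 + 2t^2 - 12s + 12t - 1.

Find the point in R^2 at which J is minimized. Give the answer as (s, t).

J(s,t) separates as P(s) + Q(t) − 1, so its minimum is min P + min Q − 1.
P'(s) = 4s - 12 vanishes at s ∈ {3}; Q'(t) = 4(t + 3) vanishes at t ∈ {-3}.
Local minima of P (where P''>0): P(3)=-18. Local minima of Q: Q(-3)=-18.
So the global minimum of J is P(3) + Q(-3) − 1 = -18 − 18 − 1 = -37, attained at (3, -3).

(3, -3)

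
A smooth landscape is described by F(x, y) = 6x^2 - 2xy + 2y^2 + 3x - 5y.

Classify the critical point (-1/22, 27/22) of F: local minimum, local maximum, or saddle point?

The Hessian of F is constant: H = [[12, -2], [-2, 4]].
det(H) = 12·4 − (-2)² = 44.
det(H) > 0 and tr(H) = 16 > 0, so H is positive definite and the point is a local minimum.

local minimum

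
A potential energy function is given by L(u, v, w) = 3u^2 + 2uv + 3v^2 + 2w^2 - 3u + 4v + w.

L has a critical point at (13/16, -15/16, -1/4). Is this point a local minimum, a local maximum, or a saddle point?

The Hessian is constant: H = [[6, 2, 0], [2, 6, 0], [0, 0, 4]].
Leading principal minors: Δ₁ = 6, Δ₂ = 32, Δ₃ = 128.
All leading minors are positive, so H is positive definite: a local minimum.

local minimum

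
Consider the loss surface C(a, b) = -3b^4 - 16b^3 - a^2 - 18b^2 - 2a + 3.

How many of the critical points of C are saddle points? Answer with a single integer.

C separates as a function of a plus a function of b, so ∇C=0 decouples.
∂C/∂a = -2(a + 1) = 0 at a ∈ {-1}; ∂C/∂b = -12b(b + 1)(b + 3) = 0 at b ∈ {-3, -1, 0}.
The Hessian is diagonal: diag(C_aa, C_bb). Second derivatives: C_aa(-1)=-2; C_bb(-3)=-72, C_bb(-1)=24, C_bb(0)=-36.
Saddle points occur where the two diagonal entries have opposite signs: (-1, -1). Count: 1.

1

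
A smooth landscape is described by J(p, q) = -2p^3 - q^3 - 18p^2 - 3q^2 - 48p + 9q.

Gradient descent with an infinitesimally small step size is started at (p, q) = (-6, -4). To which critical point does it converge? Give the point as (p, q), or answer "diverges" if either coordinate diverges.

(-4, -3)

J is separable, so gradient descent decouples: p follows -∂J/∂p, q follows -∂J/∂q.
∂J/∂p = -6(p + 2)(p + 4); at p=-6 this is -48, so p increases.
∂J/∂q = -3(q - 1)(q + 3); at q=-4 this is -15, so q increases.
p converges to its nearest critical value -4 (a local min of the p-part); q converges to -3. The iterate converges to (-4, -3).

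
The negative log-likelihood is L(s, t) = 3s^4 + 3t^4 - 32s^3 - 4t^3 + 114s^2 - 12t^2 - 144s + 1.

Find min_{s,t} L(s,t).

-90

L(s,t) separates as P(s) + Q(t) + 1, so its minimum is min P + min Q + 1.
P'(s) = 12(s - 4)(s - 3)(s - 1) vanishes at s ∈ {1, 3, 4}; Q'(t) = 12t(t - 2)(t + 1) vanishes at t ∈ {-1, 0, 2}.
Local minima of P (where P''>0): P(1)=-59, P(4)=-32. Local minima of Q: Q(-1)=-5, Q(2)=-32.
So the global minimum of L is P(1) + Q(2) + 1 = -59 − 32 + 1 = -90, attained at (1, 2).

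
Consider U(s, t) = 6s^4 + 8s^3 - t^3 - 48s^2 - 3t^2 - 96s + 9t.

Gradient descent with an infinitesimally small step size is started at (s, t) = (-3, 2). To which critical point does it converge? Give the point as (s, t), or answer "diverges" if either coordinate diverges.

U is separable, so gradient descent decouples: s follows -∂U/∂s, t follows -∂U/∂t.
∂U/∂s = 24(s - 2)(s + 1)(s + 2); at s=-3 this is -240, so s increases.
∂U/∂t = -3(t - 1)(t + 3); at t=2 this is -15, so t increases.
The t-coordinate has no critical point in that direction and runs off to infinity.

diverges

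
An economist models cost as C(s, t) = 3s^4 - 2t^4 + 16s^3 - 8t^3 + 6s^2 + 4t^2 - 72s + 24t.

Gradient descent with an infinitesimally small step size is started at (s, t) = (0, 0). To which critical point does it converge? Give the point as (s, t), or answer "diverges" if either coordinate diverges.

(1, -1)

C is separable, so gradient descent decouples: s follows -∂C/∂s, t follows -∂C/∂t.
∂C/∂s = 12(s - 1)(s + 2)(s + 3); at s=0 this is -72, so s increases.
∂C/∂t = -8(t - 1)(t + 1)(t + 3); at t=0 this is 24, so t decreases.
s converges to its nearest critical value 1 (a local min of the s-part); t converges to -1. The iterate converges to (1, -1).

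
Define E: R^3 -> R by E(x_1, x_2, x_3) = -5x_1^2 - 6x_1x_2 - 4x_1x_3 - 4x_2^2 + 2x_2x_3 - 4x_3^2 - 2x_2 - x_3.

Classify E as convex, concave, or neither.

concave

E is quadratic, so its Hessian is the constant matrix H = [[-10, -6, -4], [-6, -8, 2], [-4, 2, -8]].
Leading principal minors: -10, 44, -88.
Signs alternate −, +, − ⇒ H ≺ 0 ⇒ concave.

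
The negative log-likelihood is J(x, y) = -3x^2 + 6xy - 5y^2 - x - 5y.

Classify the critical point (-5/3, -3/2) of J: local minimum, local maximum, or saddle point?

The Hessian of J is constant: H = [[-6, 6], [6, -10]].
det(H) = (-6)·(-10) − 6² = 24.
det(H) > 0 and tr(H) = -16 < 0, so H is negative definite and the point is a local maximum.

local maximum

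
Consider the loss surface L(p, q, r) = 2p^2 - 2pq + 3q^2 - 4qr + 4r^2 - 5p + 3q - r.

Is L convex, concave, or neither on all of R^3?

convex

L is quadratic, so its Hessian is the constant matrix H = [[4, -2, 0], [-2, 6, -4], [0, -4, 8]].
Leading principal minors: 4, 20, 96.
All positive ⇒ H ≻ 0 ⇒ convex.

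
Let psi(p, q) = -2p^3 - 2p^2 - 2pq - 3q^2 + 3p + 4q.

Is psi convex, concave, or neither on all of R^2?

The term -2p^3 is cubic, so the Hessian is not constant.
∂²psi/∂p² = -12p - 4, which takes both signs as p varies (negative for sufficiently large p). A diagonal entry of the Hessian changing sign means the Hessian is neither positive- nor negative-semidefinite on all of R^2.

neither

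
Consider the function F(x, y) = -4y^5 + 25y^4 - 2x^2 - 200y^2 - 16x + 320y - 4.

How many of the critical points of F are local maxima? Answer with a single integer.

2

F separates as a function of x plus a function of y, so ∇F=0 decouples.
∂F/∂x = -4(x + 4) = 0 at x ∈ {-4}; ∂F/∂y = -20(y - 4)(y - 2)(y - 1)(y + 2) = 0 at y ∈ {-2, 1, 2, 4}.
The Hessian is diagonal: diag(F_xx, F_yy). Second derivatives: F_xx(-4)=-4; F_yy(-2)=1440, F_yy(1)=-180, F_yy(2)=160, F_yy(4)=-720.
Local maxima occur where both diagonal entries negative: (-4, 1), (-4, 4). Count: 2.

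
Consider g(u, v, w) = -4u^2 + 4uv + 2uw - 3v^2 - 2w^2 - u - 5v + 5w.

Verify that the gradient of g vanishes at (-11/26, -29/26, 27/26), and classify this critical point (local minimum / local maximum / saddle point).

local maximum

∇g = (-8u + 4v + 2w - 1, 4u - 6v - 5, 2u - 4w + 5); substituting (-11/26, -29/26, 27/26) gives ∇g = (0, 0, 0), so (-11/26, -29/26, 27/26) is indeed a critical point.
The Hessian is constant: H = [[-8, 4, 2], [4, -6, 0], [2, 0, -4]].
Leading principal minors: Δ₁ = -8, Δ₂ = 32, Δ₃ = -104.
The minors alternate sign starting negative (−, +, −), so H is negative definite: a local maximum.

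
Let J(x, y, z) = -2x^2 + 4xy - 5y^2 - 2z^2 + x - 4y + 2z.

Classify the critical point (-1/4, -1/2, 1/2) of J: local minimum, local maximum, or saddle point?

local maximum

The Hessian is constant: H = [[-4, 4, 0], [4, -10, 0], [0, 0, -4]].
Leading principal minors: Δ₁ = -4, Δ₂ = 24, Δ₃ = -96.
The minors alternate sign starting negative (−, +, −), so H is negative definite: a local maximum.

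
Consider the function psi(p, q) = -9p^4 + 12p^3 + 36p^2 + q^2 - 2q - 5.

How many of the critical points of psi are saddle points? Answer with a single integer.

psi separates as a function of p plus a function of q, so ∇psi=0 decouples.
∂psi/∂p = -36p(p - 2)(p + 1) = 0 at p ∈ {-1, 0, 2}; ∂psi/∂q = 2(q - 1) = 0 at q ∈ {1}.
The Hessian is diagonal: diag(psi_pp, psi_qq). Second derivatives: psi_pp(-1)=-108, psi_pp(0)=72, psi_pp(2)=-216; psi_qq(1)=2.
Saddle points occur where the two diagonal entries have opposite signs: (-1, 1), (2, 1). Count: 2.

2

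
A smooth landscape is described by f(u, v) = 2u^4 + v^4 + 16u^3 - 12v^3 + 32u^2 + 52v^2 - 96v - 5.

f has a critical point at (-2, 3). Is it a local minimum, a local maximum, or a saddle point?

The mixed partial ∂²f/∂u∂v is 0, so the Hessian at any point is diag(f_uu, f_vv) = diag(8(3u^2 + 12u + 8), 4(3v^2 - 18v + 26)).
At (-2, 3): H = diag(-32, -4).
Both eigenvalues are negative, so H is negative definite: a local maximum.

local maximum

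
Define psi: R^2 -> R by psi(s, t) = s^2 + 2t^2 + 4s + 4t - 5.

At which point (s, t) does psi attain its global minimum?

(-2, -1)

psi(s,t) separates as P(s) + Q(t) − 5, so its minimum is min P + min Q − 5.
P'(s) = 2s + 4 vanishes at s ∈ {-2}; Q'(t) = 4(t + 1) vanishes at t ∈ {-1}.
Local minima of P (where P''>0): P(-2)=-4. Local minima of Q: Q(-1)=-2.
So the global minimum of psi is P(-2) + Q(-1) − 5 = -4 − 2 − 5 = -11, attained at (-2, -1).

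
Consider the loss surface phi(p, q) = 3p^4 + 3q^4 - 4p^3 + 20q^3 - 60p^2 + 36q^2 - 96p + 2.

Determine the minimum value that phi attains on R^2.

phi(p,q) separates as A(p) + B(q) + 2, so its minimum is min A + min B + 2.
A'(p) = 12(p - 4)(p + 1)(p + 2) vanishes at p ∈ {-2, -1, 4}; B'(q) = 12q(q + 2)(q + 3) vanishes at q ∈ {-3, -2, 0}.
Local minima of A (where A''>0): A(-2)=32, A(4)=-832. Local minima of B: B(-3)=27, B(0)=0.
So the global minimum of phi is A(4) + B(0) + 2 = -832 + 0 + 2 = -830, attained at (4, 0).

-830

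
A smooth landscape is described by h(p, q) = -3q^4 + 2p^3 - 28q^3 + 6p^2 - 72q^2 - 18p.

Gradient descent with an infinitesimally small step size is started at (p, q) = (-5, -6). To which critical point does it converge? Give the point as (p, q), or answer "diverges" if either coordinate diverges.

h is separable, so gradient descent decouples: p follows -∂h/∂p, q follows -∂h/∂q.
∂h/∂p = 6(p - 1)(p + 3); at p=-5 this is 72, so p decreases.
∂h/∂q = -12q(q + 3)(q + 4); at q=-6 this is 432, so q decreases.
The p-coordinate has no critical point in that direction and runs off to infinity.

diverges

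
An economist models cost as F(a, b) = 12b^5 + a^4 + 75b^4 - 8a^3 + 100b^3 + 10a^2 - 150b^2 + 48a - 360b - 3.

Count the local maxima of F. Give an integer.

F separates as a function of a plus a function of b, so ∇F=0 decouples.
∂F/∂a = 4(a - 4)(a - 3)(a + 1) = 0 at a ∈ {-1, 3, 4}; ∂F/∂b = 60(b - 1)(b + 1)(b + 2)(b + 3) = 0 at b ∈ {-3, -2, -1, 1}.
The Hessian is diagonal: diag(F_aa, F_bb). Second derivatives: F_aa(-1)=80, F_aa(3)=-16, F_aa(4)=20; F_bb(-3)=-480, F_bb(-2)=180, F_bb(-1)=-240, F_bb(1)=1440.
Local maxima occur where both diagonal entries negative: (3, -3), (3, -1). Count: 2.

2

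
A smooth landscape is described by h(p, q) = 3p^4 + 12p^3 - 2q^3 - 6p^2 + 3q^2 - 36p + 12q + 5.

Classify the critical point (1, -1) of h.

The mixed partial ∂²h/∂p∂q is 0, so the Hessian at any point is diag(h_pp, h_qq) = diag(12(3p^2 + 6p - 1), 6(-2q + 1)).
At (1, -1): H = diag(96, 18).
Both eigenvalues are positive, so H is positive definite: a local minimum.

local minimum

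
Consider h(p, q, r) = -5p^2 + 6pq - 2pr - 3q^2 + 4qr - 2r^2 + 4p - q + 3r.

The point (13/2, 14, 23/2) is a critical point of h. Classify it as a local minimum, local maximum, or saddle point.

local maximum

The Hessian is constant: H = [[-10, 6, -2], [6, -6, 4], [-2, 4, -4]].
Leading principal minors: Δ₁ = -10, Δ₂ = 24, Δ₃ = -8.
The minors alternate sign starting negative (−, +, −), so H is negative definite: a local maximum.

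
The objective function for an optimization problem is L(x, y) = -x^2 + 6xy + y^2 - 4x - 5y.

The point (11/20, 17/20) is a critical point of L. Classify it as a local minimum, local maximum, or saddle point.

saddle point

The Hessian of L is constant: H = [[-2, 6], [6, 2]].
det(H) = (-2)·2 − 6² = -40.
Since det(H) < 0, H is indefinite and the critical point is a saddle point.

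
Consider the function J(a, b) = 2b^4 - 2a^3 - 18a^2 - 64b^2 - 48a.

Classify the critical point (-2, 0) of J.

The mixed partial ∂²J/∂a∂b is 0, so the Hessian at any point is diag(J_aa, J_bb) = diag(-12(a + 3), 8(3b^2 - 16)).
At (-2, 0): H = diag(-12, -128).
Both eigenvalues are negative, so H is negative definite: a local maximum.

local maximum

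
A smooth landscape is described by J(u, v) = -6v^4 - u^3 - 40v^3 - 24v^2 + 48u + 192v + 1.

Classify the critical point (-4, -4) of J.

saddle point

The mixed partial ∂²J/∂u∂v is 0, so the Hessian at any point is diag(J_uu, J_vv) = diag(-6u, -24(3v^2 + 10v + 2)).
At (-4, -4): H = diag(24, -240).
The eigenvalues have opposite signs, so H is indefinite: a saddle point.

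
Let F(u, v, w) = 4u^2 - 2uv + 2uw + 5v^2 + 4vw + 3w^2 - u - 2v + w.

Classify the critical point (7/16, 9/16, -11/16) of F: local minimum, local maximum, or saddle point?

local minimum

The Hessian is constant: H = [[8, -2, 2], [-2, 10, 4], [2, 4, 6]].
Leading principal minors: Δ₁ = 8, Δ₂ = 76, Δ₃ = 256.
All leading minors are positive, so H is positive definite: a local minimum.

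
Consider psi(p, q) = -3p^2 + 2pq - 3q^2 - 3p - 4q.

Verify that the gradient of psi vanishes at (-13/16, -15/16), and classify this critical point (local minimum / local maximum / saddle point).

local maximum

∇psi = (-6p + 2q - 3, 2p - 6q - 4); substituting (-13/16, -15/16) gives ∇psi = (0, 0), so (-13/16, -15/16) is indeed a critical point.
The Hessian of psi is constant: H = [[-6, 2], [2, -6]].
det(H) = (-6)·(-6) − 2² = 32.
det(H) > 0 and tr(H) = -12 < 0, so H is negative definite and the point is a local maximum.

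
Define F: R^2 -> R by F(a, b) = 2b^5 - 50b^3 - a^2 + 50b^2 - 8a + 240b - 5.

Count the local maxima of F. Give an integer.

F separates as a function of a plus a function of b, so ∇F=0 decouples.
∂F/∂a = -2(a + 4) = 0 at a ∈ {-4}; ∂F/∂b = 10(b - 3)(b - 2)(b + 1)(b + 4) = 0 at b ∈ {-4, -1, 2, 3}.
The Hessian is diagonal: diag(F_aa, F_bb). Second derivatives: F_aa(-4)=-2; F_bb(-4)=-1260, F_bb(-1)=360, F_bb(2)=-180, F_bb(3)=280.
Local maxima occur where both diagonal entries negative: (-4, -4), (-4, 2). Count: 2.

2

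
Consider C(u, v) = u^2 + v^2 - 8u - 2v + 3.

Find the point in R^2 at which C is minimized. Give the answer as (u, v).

C(u,v) separates as P(u) + Q(v) + 3, so its minimum is min P + min Q + 3.
P'(u) = 2u - 8 vanishes at u ∈ {4}; Q'(v) = 2v - 2 vanishes at v ∈ {1}.
Local minima of P (where P''>0): P(4)=-16. Local minima of Q: Q(1)=-1.
So the global minimum of C is P(4) + Q(1) + 3 = -16 − 1 + 3 = -14, attained at (4, 1).

(4, 1)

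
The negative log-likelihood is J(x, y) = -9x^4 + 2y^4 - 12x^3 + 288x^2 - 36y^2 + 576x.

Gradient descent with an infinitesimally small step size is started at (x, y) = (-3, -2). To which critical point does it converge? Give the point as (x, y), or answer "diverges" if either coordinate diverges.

(-1, -3)

J is separable, so gradient descent decouples: x follows -∂J/∂x, y follows -∂J/∂y.
∂J/∂x = -36(x - 4)(x + 1)(x + 4); at x=-3 this is -504, so x increases.
∂J/∂y = 8y(y - 3)(y + 3); at y=-2 this is 80, so y decreases.
x converges to its nearest critical value -1 (a local min of the x-part); y converges to -3. The iterate converges to (-1, -3).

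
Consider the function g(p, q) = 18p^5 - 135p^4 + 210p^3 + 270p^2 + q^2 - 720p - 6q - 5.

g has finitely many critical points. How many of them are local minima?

g separates as a function of p plus a function of q, so ∇g=0 decouples.
∂g/∂p = 90(p - 4)(p - 2)(p - 1)(p + 1) = 0 at p ∈ {-1, 1, 2, 4}; ∂g/∂q = 2(q - 3) = 0 at q ∈ {3}.
The Hessian is diagonal: diag(g_pp, g_qq). Second derivatives: g_pp(-1)=-2700, g_pp(1)=540, g_pp(2)=-540, g_pp(4)=2700; g_qq(3)=2.
Local minima occur where both diagonal entries positive: (1, 3), (4, 3). Count: 2.

2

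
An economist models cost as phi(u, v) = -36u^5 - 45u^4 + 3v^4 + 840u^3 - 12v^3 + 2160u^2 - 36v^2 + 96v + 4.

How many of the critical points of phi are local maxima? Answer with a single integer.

2

phi separates as a function of u plus a function of v, so ∇phi=0 decouples.
∂phi/∂u = -180u(u - 4)(u + 2)(u + 3) = 0 at u ∈ {-3, -2, 0, 4}; ∂phi/∂v = 12(v - 4)(v - 1)(v + 2) = 0 at v ∈ {-2, 1, 4}.
The Hessian is diagonal: diag(phi_uu, phi_vv). Second derivatives: phi_uu(-3)=3780, phi_uu(-2)=-2160, phi_uu(0)=4320, phi_uu(4)=-30240; phi_vv(-2)=216, phi_vv(1)=-108, phi_vv(4)=216.
Local maxima occur where both diagonal entries negative: (-2, 1), (4, 1). Count: 2.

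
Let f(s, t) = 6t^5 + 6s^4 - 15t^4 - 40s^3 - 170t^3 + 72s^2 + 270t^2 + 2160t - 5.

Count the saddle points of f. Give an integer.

f separates as a function of s plus a function of t, so ∇f=0 decouples.
∂f/∂s = 24s(s - 3)(s - 2) = 0 at s ∈ {0, 2, 3}; ∂f/∂t = 30(t - 4)(t - 3)(t + 2)(t + 3) = 0 at t ∈ {-3, -2, 3, 4}.
The Hessian is diagonal: diag(f_ss, f_tt). Second derivatives: f_ss(0)=144, f_ss(2)=-48, f_ss(3)=72; f_tt(-3)=-1260, f_tt(-2)=900, f_tt(3)=-900, f_tt(4)=1260.
Saddle points occur where the two diagonal entries have opposite signs: (0, -3), (0, 3), (2, -2), (2, 4), (3, -3), (3, 3). Count: 6.

6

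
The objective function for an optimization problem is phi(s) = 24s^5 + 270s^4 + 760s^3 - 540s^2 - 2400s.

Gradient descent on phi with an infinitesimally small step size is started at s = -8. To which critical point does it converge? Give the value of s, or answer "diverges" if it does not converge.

phi'(s) = 120(s - 1)(s + 1)(s + 4)(s + 5), so phi'(-8) = 90720.
Gradient descent moves in the -phi' direction, i.e. s is decreasing.
There is no critical point below s=-8, and phi' keeps the same sign, so the iterate runs off to −∞.

diverges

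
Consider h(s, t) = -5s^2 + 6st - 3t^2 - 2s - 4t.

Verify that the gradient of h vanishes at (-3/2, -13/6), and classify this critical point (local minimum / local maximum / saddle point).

∇h = (-10s + 6t - 2, 6s - 6t - 4); substituting (-3/2, -13/6) gives ∇h = (0, 0), so (-3/2, -13/6) is indeed a critical point.
The Hessian of h is constant: H = [[-10, 6], [6, -6]].
det(H) = (-10)·(-6) − 6² = 24.
det(H) > 0 and tr(H) = -16 < 0, so H is negative definite and the point is a local maximum.

local maximum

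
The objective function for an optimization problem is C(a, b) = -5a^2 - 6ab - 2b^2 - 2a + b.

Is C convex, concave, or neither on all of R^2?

C is quadratic, so its Hessian is the constant matrix H = [[-10, -6], [-6, -4]].
det(H) = 4, tr(H) = -14.
det(H) > 0 and tr(H) < 0, so H is negative definite everywhere: concave.

concave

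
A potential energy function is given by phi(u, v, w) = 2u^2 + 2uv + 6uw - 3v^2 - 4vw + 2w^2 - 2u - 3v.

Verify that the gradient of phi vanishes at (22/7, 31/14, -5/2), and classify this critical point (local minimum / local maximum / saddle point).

∇phi = (4u + 2v + 6w - 2, 2u - 6v - 4w - 3, 6u - 4v + 4w); substituting (22/7, 31/14, -5/2) gives ∇phi = (0, 0, 0), so (22/7, 31/14, -5/2) is indeed a critical point.
The Hessian is constant: H = [[4, 2, 6], [2, -6, -4], [6, -4, 4]].
Leading principal minors: Δ₁ = 4, Δ₂ = -28, Δ₃ = -56.
The minors fit neither the all-positive nor the alternating-sign pattern, so H is indefinite: a saddle point.

saddle point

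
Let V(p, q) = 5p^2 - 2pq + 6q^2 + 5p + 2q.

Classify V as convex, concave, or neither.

V is quadratic, so its Hessian is the constant matrix H = [[10, -2], [-2, 12]].
det(H) = 116, tr(H) = 22.
det(H) > 0 and tr(H) > 0, so H is positive definite everywhere: convex.

convex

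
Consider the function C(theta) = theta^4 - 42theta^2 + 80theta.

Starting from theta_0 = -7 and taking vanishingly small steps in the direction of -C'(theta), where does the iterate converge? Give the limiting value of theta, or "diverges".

-5

C'(theta) = 4(theta - 4)(theta - 1)(theta + 5), so C'(-7) = -704.
Gradient descent moves in the -C' direction, i.e. theta is increasing.
The nearest critical point in that direction is theta = -5, where C'' = 216 > 0 (a local minimum). The iterate converges there.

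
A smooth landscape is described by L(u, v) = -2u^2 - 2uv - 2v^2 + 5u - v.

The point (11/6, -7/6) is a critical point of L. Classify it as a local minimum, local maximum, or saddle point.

The Hessian of L is constant: H = [[-4, -2], [-2, -4]].
det(H) = (-4)·(-4) − (-2)² = 12.
det(H) > 0 and tr(H) = -8 < 0, so H is negative definite and the point is a local maximum.

local maximum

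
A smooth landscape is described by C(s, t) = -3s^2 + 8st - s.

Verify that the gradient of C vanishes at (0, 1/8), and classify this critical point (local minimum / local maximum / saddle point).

∇C = (-6s + 8t - 1, 8s); substituting (0, 1/8) gives ∇C = (0, 0), so (0, 1/8) is indeed a critical point.
The Hessian of C is constant: H = [[-6, 8], [8, 0]].
det(H) = (-6)·0 − 8² = -64.
Since det(H) < 0, H is indefinite and the critical point is a saddle point.

saddle point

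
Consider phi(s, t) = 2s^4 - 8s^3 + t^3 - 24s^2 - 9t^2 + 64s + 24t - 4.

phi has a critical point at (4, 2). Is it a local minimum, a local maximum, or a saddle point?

The mixed partial ∂²phi/∂s∂t is 0, so the Hessian at any point is diag(phi_ss, phi_tt) = diag(24(s^2 - 2s - 2), 6(t - 3)).
At (4, 2): H = diag(144, -6).
The eigenvalues have opposite signs, so H is indefinite: a saddle point.

saddle point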